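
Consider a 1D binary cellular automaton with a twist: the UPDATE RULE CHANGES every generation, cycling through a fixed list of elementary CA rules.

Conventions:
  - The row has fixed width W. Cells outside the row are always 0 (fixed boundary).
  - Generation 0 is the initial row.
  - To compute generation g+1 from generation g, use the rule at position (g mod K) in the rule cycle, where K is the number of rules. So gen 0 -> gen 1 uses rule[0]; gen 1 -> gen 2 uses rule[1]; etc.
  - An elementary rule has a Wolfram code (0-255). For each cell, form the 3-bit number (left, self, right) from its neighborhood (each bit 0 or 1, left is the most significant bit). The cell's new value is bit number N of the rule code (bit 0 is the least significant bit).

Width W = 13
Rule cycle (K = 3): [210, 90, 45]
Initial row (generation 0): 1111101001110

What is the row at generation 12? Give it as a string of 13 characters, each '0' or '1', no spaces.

Answer: 1011111010100

Derivation:
Gen 0: 1111101001110
Gen 1 (rule 210): 0111100110111
Gen 2 (rule 90): 1100111110101
Gen 3 (rule 45): 1000100001111
Gen 4 (rule 210): 0101010010111
Gen 5 (rule 90): 1000001100101
Gen 6 (rule 45): 1011101000111
Gen 7 (rule 210): 0001100101011
Gen 8 (rule 90): 0011111000011
Gen 9 (rule 45): 1010000011010
Gen 10 (rule 210): 0001000101001
Gen 11 (rule 90): 0010101000110
Gen 12 (rule 45): 1011111010100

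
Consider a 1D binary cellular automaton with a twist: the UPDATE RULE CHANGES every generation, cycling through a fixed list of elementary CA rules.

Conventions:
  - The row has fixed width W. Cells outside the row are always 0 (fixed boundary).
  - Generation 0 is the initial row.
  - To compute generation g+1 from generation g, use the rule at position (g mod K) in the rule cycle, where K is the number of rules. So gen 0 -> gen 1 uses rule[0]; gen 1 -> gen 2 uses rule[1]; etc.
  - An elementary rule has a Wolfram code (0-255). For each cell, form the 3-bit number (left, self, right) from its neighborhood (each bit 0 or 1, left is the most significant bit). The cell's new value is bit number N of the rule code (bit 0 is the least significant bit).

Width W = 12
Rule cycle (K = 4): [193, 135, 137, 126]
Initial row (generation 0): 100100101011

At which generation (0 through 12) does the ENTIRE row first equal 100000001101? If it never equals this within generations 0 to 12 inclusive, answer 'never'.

Gen 0: 100100101011
Gen 1 (rule 193): 000000000001
Gen 2 (rule 135): 111111111111
Gen 3 (rule 137): 111111111110
Gen 4 (rule 126): 100000000011
Gen 5 (rule 193): 001111111001
Gen 6 (rule 135): 110111110011
Gen 7 (rule 137): 100111100010
Gen 8 (rule 126): 111100110111
Gen 9 (rule 193): 011100010011
Gen 10 (rule 135): 101001110100
Gen 11 (rule 137): 000001100001
Gen 12 (rule 126): 000011110011

Answer: never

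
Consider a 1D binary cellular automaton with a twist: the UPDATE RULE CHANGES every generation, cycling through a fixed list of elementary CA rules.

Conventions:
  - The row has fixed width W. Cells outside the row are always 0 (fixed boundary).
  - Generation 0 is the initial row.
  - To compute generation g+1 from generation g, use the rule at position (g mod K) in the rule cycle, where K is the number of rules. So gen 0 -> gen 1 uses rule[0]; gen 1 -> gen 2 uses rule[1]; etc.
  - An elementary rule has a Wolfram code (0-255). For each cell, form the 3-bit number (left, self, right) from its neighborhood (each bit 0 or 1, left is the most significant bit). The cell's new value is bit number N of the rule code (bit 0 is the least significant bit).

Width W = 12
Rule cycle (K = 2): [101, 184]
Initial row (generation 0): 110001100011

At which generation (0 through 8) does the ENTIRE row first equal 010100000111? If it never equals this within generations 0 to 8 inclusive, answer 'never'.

Gen 0: 110001100011
Gen 1 (rule 101): 010100101001
Gen 2 (rule 184): 001010010100
Gen 3 (rule 101): 101110011101
Gen 4 (rule 184): 011101011010
Gen 5 (rule 101): 000111101110
Gen 6 (rule 184): 000111011101
Gen 7 (rule 101): 110001100111
Gen 8 (rule 184): 101001010110

Answer: never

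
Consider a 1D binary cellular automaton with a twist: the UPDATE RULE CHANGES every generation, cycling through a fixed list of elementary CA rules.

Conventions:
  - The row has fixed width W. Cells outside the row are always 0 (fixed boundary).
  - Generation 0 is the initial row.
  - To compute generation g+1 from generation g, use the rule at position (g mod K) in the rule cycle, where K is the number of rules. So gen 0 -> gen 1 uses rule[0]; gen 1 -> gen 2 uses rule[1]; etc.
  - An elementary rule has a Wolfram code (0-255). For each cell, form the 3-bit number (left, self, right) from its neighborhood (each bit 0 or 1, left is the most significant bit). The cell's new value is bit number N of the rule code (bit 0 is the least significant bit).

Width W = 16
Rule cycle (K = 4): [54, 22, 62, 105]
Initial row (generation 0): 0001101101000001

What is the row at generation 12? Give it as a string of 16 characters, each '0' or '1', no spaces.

Gen 0: 0001101101000001
Gen 1 (rule 54): 0010010011100011
Gen 2 (rule 22): 0111111100010100
Gen 3 (rule 62): 1100000010111110
Gen 4 (rule 105): 1101111001100010
Gen 5 (rule 54): 0010000110010111
Gen 6 (rule 22): 0111001001110000
Gen 7 (rule 62): 1100111111001000
Gen 8 (rule 105): 1100100001000011
Gen 9 (rule 54): 0011110011100100
Gen 10 (rule 22): 0100001100011110
Gen 11 (rule 62): 1110011010110001
Gen 12 (rule 105): 1010011101110100

Answer: 1010011101110100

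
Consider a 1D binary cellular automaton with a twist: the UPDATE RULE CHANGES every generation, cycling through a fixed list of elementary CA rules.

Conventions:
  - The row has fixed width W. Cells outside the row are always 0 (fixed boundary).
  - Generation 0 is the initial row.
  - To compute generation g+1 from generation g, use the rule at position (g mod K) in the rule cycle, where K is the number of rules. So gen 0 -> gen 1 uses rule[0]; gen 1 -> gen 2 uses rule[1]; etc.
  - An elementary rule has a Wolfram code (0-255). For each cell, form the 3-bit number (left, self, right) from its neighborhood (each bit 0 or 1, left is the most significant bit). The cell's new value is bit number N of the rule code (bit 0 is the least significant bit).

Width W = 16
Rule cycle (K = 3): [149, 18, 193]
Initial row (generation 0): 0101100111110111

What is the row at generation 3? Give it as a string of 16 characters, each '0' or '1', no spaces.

Gen 0: 0101100111110111
Gen 1 (rule 149): 0100010011100010
Gen 2 (rule 18): 1010101100010101
Gen 3 (rule 193): 0000000101000000

Answer: 0000000101000000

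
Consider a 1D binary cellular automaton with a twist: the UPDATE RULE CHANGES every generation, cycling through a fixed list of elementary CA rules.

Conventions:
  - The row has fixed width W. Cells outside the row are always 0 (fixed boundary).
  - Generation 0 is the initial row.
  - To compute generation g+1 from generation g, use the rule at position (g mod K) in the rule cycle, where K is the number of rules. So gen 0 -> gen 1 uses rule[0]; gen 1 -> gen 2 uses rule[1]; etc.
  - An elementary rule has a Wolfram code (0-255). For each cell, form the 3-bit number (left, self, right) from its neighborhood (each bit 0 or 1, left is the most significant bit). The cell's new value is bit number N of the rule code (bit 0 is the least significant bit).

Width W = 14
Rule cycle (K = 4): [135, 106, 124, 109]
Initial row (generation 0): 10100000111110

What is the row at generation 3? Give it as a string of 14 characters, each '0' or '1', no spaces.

Answer: 01111101011110

Derivation:
Gen 0: 10100000111110
Gen 1 (rule 135): 10101111011100
Gen 2 (rule 106): 01011001110100
Gen 3 (rule 124): 01111101011110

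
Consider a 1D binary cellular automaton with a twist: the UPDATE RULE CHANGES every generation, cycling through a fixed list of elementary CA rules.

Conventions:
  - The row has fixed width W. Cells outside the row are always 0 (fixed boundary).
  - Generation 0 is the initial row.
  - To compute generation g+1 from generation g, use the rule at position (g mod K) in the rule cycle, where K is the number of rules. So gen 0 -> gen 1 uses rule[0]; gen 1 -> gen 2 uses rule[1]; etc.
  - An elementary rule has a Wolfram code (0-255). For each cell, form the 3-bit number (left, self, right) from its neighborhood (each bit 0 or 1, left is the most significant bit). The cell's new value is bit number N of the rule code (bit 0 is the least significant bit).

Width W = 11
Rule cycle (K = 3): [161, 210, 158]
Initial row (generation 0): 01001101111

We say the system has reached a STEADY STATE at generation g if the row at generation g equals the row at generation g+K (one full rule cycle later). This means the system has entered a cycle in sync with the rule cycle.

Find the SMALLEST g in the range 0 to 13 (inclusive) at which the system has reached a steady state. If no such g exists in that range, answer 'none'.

Gen 0: 01001101111
Gen 1 (rule 161): 00000010110
Gen 2 (rule 210): 00000100011
Gen 3 (rule 158): 00001110110
Gen 4 (rule 161): 11100101000
Gen 5 (rule 210): 01111000100
Gen 6 (rule 158): 11110101110
Gen 7 (rule 161): 01101010100
Gen 8 (rule 210): 10100000010
Gen 9 (rule 158): 10110000111
Gen 10 (rule 161): 01000110010
Gen 11 (rule 210): 10101011101
Gen 12 (rule 158): 10101011001
Gen 13 (rule 161): 01010100000
Gen 14 (rule 210): 10000010000
Gen 15 (rule 158): 11000111000
Gen 16 (rule 161): 00010010011

Answer: none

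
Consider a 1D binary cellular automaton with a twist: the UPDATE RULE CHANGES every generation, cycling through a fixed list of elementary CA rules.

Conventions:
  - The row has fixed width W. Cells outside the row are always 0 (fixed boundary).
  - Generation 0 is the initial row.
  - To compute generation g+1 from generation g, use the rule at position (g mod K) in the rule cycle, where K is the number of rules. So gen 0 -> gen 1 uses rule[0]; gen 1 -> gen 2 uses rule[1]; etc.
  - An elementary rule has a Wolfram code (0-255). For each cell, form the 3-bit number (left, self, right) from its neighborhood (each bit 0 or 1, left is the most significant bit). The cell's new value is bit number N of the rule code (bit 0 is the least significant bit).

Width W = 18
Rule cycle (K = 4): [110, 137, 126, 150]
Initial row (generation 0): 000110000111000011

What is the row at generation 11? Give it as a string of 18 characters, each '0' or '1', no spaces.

Answer: 100000000011111111

Derivation:
Gen 0: 000110000111000011
Gen 1 (rule 110): 001110001101000111
Gen 2 (rule 137): 101100101000010110
Gen 3 (rule 126): 111111111100111111
Gen 4 (rule 150): 011111111011011110
Gen 5 (rule 110): 110000001111110010
Gen 6 (rule 137): 100111101111100000
Gen 7 (rule 126): 111100111000110000
Gen 8 (rule 150): 011011010101001000
Gen 9 (rule 110): 111111111111011000
Gen 10 (rule 137): 111111111110010011
Gen 11 (rule 126): 100000000011111111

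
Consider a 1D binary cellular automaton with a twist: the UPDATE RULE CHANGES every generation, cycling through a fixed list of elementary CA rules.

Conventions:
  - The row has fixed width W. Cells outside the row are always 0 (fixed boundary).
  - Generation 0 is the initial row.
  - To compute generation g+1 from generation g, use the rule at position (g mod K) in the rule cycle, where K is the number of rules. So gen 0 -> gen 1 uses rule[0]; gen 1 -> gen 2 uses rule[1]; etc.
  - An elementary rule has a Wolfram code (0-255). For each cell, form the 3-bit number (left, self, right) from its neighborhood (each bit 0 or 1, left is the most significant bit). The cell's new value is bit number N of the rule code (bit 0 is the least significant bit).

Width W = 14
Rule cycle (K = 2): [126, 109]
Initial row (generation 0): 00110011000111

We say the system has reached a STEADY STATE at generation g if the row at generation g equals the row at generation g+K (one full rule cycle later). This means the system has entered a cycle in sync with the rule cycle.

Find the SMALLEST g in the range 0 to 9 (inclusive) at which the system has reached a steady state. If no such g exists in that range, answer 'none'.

Answer: none

Derivation:
Gen 0: 00110011000111
Gen 1 (rule 126): 01111111101101
Gen 2 (rule 109): 01000000111111
Gen 3 (rule 126): 11100001100001
Gen 4 (rule 109): 10101101101101
Gen 5 (rule 126): 11111111111111
Gen 6 (rule 109): 10000000000001
Gen 7 (rule 126): 11000000000011
Gen 8 (rule 109): 11011111111011
Gen 9 (rule 126): 11110000001111
Gen 10 (rule 109): 10010111101001
Gen 11 (rule 126): 11111100111111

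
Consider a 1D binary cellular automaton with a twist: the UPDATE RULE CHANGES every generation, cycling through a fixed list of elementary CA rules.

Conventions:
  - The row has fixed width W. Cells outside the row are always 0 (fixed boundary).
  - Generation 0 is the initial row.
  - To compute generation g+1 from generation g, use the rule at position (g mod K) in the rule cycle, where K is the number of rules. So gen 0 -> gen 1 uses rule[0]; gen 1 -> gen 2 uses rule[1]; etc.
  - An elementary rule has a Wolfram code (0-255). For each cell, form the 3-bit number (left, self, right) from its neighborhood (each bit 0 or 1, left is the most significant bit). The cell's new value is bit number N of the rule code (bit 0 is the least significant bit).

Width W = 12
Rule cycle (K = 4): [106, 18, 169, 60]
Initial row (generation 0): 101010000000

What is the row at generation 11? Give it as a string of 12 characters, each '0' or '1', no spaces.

Answer: 011011010011

Derivation:
Gen 0: 101010000000
Gen 1 (rule 106): 010100000000
Gen 2 (rule 18): 100010000000
Gen 3 (rule 169): 001000111111
Gen 4 (rule 60): 001100100000
Gen 5 (rule 106): 011101000000
Gen 6 (rule 18): 100000100000
Gen 7 (rule 169): 001110001111
Gen 8 (rule 60): 001001001000
Gen 9 (rule 106): 010010010000
Gen 10 (rule 18): 101101101000
Gen 11 (rule 169): 011011010011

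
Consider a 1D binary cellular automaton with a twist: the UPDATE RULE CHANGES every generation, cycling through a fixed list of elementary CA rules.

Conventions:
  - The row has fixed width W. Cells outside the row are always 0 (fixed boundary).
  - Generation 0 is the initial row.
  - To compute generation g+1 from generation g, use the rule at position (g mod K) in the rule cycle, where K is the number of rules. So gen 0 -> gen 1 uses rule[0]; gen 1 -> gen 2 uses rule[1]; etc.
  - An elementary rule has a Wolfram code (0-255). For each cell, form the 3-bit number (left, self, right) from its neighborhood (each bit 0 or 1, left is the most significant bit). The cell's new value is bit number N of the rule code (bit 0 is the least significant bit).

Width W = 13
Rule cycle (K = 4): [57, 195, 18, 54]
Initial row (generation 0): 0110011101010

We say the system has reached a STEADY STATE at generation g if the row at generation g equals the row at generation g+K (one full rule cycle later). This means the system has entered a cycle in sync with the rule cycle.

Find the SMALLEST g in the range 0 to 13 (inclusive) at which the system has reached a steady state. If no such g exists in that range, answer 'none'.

Gen 0: 0110011101010
Gen 1 (rule 57): 0101010010101
Gen 2 (rule 195): 1000000100000
Gen 3 (rule 18): 0100001010000
Gen 4 (rule 54): 1110011111000
Gen 5 (rule 57): 1001010000111
Gen 6 (rule 195): 0010000111011
Gen 7 (rule 18): 0101001000000
Gen 8 (rule 54): 1111111100000
Gen 9 (rule 57): 1000000011111
Gen 10 (rule 195): 0011111101111
Gen 11 (rule 18): 0100000000000
Gen 12 (rule 54): 1110000000000
Gen 13 (rule 57): 1001111111111
Gen 14 (rule 195): 0010111111111
Gen 15 (rule 18): 0100000000000
Gen 16 (rule 54): 1110000000000
Gen 17 (rule 57): 1001111111111

Answer: 11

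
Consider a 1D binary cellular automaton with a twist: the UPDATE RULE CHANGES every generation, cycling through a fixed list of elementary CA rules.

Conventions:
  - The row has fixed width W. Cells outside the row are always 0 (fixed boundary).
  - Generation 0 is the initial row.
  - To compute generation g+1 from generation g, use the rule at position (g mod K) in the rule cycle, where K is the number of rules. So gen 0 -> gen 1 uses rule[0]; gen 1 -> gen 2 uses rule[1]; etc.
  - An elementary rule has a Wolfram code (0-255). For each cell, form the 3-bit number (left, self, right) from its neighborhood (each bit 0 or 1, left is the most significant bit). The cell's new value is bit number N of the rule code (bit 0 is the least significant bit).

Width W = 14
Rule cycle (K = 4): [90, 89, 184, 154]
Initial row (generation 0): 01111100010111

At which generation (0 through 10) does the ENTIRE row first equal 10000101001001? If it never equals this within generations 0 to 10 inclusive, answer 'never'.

Gen 0: 01111100010111
Gen 1 (rule 90): 11000110100101
Gen 2 (rule 89): 11110110010000
Gen 3 (rule 184): 11101101001000
Gen 4 (rule 154): 11001000110100
Gen 5 (rule 90): 11110101110010
Gen 6 (rule 89): 10010001011001
Gen 7 (rule 184): 01001000110100
Gen 8 (rule 154): 10110101100010
Gen 9 (rule 90): 00110001110101
Gen 10 (rule 89): 10111101010000

Answer: never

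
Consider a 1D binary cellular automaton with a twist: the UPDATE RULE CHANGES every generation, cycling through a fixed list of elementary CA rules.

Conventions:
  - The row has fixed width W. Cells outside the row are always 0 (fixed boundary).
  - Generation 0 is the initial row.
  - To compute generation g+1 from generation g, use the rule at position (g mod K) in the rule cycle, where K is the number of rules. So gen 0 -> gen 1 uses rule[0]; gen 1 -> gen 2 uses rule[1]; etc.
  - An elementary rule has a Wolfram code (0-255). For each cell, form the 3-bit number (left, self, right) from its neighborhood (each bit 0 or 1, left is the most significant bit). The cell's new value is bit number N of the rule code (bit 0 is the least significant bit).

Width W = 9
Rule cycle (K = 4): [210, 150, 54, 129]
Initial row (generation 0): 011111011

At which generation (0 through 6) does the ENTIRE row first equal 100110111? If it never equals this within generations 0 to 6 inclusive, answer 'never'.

Answer: 2

Derivation:
Gen 0: 011111011
Gen 1 (rule 210): 101111001
Gen 2 (rule 150): 100110111
Gen 3 (rule 54): 111001000
Gen 4 (rule 129): 010000011
Gen 5 (rule 210): 101000101
Gen 6 (rule 150): 101101101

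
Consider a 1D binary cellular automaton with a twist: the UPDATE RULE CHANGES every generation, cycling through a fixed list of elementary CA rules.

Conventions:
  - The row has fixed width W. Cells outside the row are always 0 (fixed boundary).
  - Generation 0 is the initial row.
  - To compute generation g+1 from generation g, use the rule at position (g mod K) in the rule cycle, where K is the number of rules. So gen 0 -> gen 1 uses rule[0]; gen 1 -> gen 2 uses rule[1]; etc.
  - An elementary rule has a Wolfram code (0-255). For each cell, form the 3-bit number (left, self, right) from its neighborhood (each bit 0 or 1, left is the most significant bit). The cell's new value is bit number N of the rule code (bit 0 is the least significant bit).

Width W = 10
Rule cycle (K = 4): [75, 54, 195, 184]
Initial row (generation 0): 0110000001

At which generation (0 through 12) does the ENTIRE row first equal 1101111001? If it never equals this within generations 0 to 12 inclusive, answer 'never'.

Gen 0: 0110000001
Gen 1 (rule 75): 1110111110
Gen 2 (rule 54): 0001000001
Gen 3 (rule 195): 1110011110
Gen 4 (rule 184): 1101011101
Gen 5 (rule 75): 1100010100
Gen 6 (rule 54): 0010111110
Gen 7 (rule 195): 1100011110
Gen 8 (rule 184): 1010011101
Gen 9 (rule 75): 0000110100
Gen 10 (rule 54): 0001001110
Gen 11 (rule 195): 1110010110
Gen 12 (rule 184): 1101001101

Answer: never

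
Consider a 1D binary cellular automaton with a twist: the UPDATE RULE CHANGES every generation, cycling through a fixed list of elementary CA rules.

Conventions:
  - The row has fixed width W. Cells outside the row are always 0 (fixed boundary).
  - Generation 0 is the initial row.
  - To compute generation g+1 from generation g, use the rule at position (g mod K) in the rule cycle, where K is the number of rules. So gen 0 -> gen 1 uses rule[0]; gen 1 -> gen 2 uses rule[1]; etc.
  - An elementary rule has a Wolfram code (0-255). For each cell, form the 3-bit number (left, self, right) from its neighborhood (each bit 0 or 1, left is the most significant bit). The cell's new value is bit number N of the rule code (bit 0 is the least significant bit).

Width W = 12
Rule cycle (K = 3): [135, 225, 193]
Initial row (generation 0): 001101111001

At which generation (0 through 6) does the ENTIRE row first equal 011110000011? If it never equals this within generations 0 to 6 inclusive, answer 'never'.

Answer: never

Derivation:
Gen 0: 001101111001
Gen 1 (rule 135): 110000110011
Gen 2 (rule 225): 010110010001
Gen 3 (rule 193): 000010000100
Gen 4 (rule 135): 111110111101
Gen 5 (rule 225): 011111011110
Gen 6 (rule 193): 001111001110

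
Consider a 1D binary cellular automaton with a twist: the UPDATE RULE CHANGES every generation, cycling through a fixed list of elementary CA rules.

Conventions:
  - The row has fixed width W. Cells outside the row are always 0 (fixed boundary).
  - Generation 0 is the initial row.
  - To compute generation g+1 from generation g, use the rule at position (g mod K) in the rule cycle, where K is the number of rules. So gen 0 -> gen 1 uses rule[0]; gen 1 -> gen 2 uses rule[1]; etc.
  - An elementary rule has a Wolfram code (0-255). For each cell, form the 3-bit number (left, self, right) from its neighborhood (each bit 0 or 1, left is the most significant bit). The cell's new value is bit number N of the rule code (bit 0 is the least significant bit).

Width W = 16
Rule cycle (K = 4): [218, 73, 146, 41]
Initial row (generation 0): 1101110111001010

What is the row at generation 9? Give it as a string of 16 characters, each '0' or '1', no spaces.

Gen 0: 1101110111001010
Gen 1 (rule 218): 1101110111110001
Gen 2 (rule 73): 1101010100010100
Gen 3 (rule 146): 0000000010100010
Gen 4 (rule 41): 1111111001001000
Gen 5 (rule 218): 1111111110110100
Gen 6 (rule 73): 1000000010110001
Gen 7 (rule 146): 0100000100001010
Gen 8 (rule 41): 0001110001100100
Gen 9 (rule 218): 0011111011111010

Answer: 0011111011111010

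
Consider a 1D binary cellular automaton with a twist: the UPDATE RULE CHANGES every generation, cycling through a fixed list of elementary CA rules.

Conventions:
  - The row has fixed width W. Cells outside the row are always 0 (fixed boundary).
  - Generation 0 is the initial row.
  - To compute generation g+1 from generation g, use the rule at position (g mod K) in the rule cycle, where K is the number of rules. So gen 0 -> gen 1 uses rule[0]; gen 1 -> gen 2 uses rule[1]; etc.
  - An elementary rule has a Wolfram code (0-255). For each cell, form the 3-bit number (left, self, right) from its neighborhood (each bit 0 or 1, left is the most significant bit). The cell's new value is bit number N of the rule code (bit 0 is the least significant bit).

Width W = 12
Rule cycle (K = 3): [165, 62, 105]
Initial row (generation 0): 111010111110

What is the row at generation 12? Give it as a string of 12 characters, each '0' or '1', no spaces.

Answer: 100010111100

Derivation:
Gen 0: 111010111110
Gen 1 (rule 165): 010111011100
Gen 2 (rule 62): 111100110010
Gen 3 (rule 105): 100100110000
Gen 4 (rule 165): 100100000111
Gen 5 (rule 62): 111110001100
Gen 6 (rule 105): 100010101101
Gen 7 (rule 165): 101011110011
Gen 8 (rule 62): 111110001110
Gen 9 (rule 105): 100010101010
Gen 10 (rule 165): 101011111110
Gen 11 (rule 62): 111110000001
Gen 12 (rule 105): 100010111100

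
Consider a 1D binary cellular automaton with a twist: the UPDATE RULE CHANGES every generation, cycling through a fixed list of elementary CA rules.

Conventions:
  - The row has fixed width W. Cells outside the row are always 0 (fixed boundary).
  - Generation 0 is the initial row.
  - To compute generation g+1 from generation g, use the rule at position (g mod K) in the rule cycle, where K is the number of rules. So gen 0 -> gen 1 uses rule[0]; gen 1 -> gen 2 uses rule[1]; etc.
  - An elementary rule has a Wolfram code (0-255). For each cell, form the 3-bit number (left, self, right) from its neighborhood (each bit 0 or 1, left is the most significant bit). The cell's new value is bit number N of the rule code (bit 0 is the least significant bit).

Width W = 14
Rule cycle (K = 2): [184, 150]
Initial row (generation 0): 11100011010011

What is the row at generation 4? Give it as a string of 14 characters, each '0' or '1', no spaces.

Gen 0: 11100011010011
Gen 1 (rule 184): 11010010101010
Gen 2 (rule 150): 00011110101011
Gen 3 (rule 184): 00011101010110
Gen 4 (rule 150): 00101001010001

Answer: 00101001010001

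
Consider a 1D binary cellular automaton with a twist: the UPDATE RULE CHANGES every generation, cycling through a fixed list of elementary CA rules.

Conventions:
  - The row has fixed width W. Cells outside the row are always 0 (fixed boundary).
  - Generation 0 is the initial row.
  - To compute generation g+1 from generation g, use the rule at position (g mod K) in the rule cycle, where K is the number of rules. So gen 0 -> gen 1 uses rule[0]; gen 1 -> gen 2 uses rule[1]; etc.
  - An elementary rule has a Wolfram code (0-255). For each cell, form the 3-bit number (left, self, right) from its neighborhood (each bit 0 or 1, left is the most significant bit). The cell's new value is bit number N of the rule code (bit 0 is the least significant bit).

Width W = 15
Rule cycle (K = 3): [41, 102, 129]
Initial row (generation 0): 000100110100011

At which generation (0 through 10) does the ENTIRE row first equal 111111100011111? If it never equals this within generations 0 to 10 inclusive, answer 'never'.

Gen 0: 000100110100011
Gen 1 (rule 41): 110000101001010
Gen 2 (rule 102): 010001111011110
Gen 3 (rule 129): 000100110001100
Gen 4 (rule 41): 110000100101001
Gen 5 (rule 102): 010001101111011
Gen 6 (rule 129): 000100000110000
Gen 7 (rule 41): 110001110100111
Gen 8 (rule 102): 010010011101001
Gen 9 (rule 129): 000000001000000
Gen 10 (rule 41): 111111100011111

Answer: 10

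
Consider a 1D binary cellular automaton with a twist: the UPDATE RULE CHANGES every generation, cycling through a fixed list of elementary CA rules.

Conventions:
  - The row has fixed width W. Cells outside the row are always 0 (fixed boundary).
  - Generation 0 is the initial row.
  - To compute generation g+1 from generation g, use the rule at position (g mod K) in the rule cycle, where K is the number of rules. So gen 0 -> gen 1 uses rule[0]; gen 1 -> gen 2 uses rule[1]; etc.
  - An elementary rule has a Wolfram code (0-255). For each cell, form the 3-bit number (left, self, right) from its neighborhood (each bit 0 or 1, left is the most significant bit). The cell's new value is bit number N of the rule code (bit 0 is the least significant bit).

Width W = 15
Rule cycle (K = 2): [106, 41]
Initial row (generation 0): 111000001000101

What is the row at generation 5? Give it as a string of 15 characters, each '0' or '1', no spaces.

Answer: 001000000000111

Derivation:
Gen 0: 111000001000101
Gen 1 (rule 106): 101000010001010
Gen 2 (rule 41): 010011000100100
Gen 3 (rule 106): 100111001001000
Gen 4 (rule 41): 000100000000011
Gen 5 (rule 106): 001000000000111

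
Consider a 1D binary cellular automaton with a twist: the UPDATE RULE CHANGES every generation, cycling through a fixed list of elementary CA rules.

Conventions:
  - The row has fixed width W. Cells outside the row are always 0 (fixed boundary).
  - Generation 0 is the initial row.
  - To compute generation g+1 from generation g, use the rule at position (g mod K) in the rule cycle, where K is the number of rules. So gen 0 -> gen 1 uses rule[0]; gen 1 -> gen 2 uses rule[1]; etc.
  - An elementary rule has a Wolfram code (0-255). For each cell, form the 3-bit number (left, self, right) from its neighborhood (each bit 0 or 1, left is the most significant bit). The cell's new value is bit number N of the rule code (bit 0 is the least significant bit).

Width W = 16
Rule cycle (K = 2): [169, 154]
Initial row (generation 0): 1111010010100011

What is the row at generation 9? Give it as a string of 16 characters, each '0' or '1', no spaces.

Gen 0: 1111010010100011
Gen 1 (rule 169): 1110100001001010
Gen 2 (rule 154): 1100010010110001
Gen 3 (rule 169): 1001000001100100
Gen 4 (rule 154): 0110100011011010
Gen 5 (rule 169): 0101001010110100
Gen 6 (rule 154): 1000110000100010
Gen 7 (rule 169): 0010100110001000
Gen 8 (rule 154): 0100011101010100
Gen 9 (rule 169): 0001011010101001

Answer: 0001011010101001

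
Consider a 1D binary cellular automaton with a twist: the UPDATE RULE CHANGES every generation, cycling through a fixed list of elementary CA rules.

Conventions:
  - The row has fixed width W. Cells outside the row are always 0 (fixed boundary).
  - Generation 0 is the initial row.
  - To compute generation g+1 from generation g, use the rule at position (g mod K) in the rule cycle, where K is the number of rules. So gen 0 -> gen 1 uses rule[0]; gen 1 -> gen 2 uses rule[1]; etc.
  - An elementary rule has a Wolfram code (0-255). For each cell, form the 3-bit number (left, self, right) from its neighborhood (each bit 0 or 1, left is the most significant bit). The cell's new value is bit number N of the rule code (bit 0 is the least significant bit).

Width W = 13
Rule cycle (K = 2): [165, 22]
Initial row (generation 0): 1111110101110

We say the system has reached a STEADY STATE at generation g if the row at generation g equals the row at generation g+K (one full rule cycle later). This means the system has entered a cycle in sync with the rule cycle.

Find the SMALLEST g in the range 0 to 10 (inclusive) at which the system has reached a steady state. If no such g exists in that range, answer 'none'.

Answer: 4

Derivation:
Gen 0: 1111110101110
Gen 1 (rule 165): 0111101110100
Gen 2 (rule 22): 1000000000110
Gen 3 (rule 165): 1011111110000
Gen 4 (rule 22): 1000000001000
Gen 5 (rule 165): 1011111101011
Gen 6 (rule 22): 1000000001000
Gen 7 (rule 165): 1011111101011
Gen 8 (rule 22): 1000000001000
Gen 9 (rule 165): 1011111101011
Gen 10 (rule 22): 1000000001000
Gen 11 (rule 165): 1011111101011
Gen 12 (rule 22): 1000000001000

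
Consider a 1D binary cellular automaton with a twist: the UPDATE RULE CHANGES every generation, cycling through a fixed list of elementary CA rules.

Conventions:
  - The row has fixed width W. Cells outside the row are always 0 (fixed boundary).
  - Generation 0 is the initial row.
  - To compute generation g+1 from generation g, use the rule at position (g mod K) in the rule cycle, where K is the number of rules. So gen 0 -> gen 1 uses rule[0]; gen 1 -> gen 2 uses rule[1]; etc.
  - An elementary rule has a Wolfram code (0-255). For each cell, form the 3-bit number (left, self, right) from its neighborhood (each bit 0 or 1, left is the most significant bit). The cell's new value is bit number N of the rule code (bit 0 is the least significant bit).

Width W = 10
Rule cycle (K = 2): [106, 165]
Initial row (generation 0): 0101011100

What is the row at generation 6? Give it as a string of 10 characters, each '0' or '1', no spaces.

Gen 0: 0101011100
Gen 1 (rule 106): 1010110100
Gen 2 (rule 165): 1111001101
Gen 3 (rule 106): 1001011110
Gen 4 (rule 165): 1001101100
Gen 5 (rule 106): 0011111100
Gen 6 (rule 165): 1001111001

Answer: 1001111001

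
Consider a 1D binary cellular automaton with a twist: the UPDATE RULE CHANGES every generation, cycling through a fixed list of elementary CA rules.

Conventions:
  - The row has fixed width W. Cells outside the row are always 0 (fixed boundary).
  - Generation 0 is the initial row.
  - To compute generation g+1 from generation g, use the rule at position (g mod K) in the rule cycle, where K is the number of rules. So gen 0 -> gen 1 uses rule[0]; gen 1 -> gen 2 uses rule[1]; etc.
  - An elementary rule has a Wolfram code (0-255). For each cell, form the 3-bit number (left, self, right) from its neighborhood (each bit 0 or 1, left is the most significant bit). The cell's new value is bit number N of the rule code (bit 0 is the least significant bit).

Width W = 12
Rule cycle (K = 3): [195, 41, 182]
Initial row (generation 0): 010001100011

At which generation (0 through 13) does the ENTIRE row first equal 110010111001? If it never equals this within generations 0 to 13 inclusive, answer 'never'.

Gen 0: 010001100011
Gen 1 (rule 195): 100110101101
Gen 2 (rule 41): 000101011010
Gen 3 (rule 182): 001111100111
Gen 4 (rule 195): 110111101011
Gen 5 (rule 41): 101100010110
Gen 6 (rule 182): 110010111001
Gen 7 (rule 195): 010100011010
Gen 8 (rule 41): 001001010100
Gen 9 (rule 182): 011111111110
Gen 10 (rule 195): 101111111110
Gen 11 (rule 41): 011000000000
Gen 12 (rule 182): 100100000000
Gen 13 (rule 195): 001001111111

Answer: 6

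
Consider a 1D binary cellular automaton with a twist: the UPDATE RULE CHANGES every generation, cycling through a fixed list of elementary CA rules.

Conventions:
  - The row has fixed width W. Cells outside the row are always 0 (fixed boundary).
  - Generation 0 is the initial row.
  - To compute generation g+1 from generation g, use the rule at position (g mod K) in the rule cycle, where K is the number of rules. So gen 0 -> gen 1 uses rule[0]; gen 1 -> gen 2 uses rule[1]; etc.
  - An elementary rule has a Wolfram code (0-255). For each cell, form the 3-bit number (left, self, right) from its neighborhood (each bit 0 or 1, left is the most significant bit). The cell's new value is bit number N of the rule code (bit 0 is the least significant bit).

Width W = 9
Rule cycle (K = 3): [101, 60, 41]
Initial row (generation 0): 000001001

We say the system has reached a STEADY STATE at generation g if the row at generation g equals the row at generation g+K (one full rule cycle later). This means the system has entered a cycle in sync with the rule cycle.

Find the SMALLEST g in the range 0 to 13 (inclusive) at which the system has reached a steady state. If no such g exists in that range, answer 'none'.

Gen 0: 000001001
Gen 1 (rule 101): 111101001
Gen 2 (rule 60): 100011101
Gen 3 (rule 41): 001010010
Gen 4 (rule 101): 101110010
Gen 5 (rule 60): 111001011
Gen 6 (rule 41): 100000110
Gen 7 (rule 101): 101110010
Gen 8 (rule 60): 111001011
Gen 9 (rule 41): 100000110
Gen 10 (rule 101): 101110010
Gen 11 (rule 60): 111001011
Gen 12 (rule 41): 100000110
Gen 13 (rule 101): 101110010
Gen 14 (rule 60): 111001011
Gen 15 (rule 41): 100000110
Gen 16 (rule 101): 101110010

Answer: 4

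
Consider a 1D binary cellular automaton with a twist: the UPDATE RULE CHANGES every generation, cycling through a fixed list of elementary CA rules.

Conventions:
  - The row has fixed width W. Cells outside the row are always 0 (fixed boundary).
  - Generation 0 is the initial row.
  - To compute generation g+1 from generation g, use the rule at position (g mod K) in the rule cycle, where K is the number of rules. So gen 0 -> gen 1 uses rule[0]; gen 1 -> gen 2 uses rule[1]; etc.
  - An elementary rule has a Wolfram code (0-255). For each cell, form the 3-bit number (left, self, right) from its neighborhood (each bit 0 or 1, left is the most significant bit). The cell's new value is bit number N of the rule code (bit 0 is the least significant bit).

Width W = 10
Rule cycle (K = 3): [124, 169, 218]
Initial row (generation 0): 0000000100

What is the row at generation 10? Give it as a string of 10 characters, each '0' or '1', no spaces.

Gen 0: 0000000100
Gen 1 (rule 124): 0000000110
Gen 2 (rule 169): 1111110100
Gen 3 (rule 218): 1111110010
Gen 4 (rule 124): 1000011011
Gen 5 (rule 169): 0011010110
Gen 6 (rule 218): 0111000111
Gen 7 (rule 124): 0101100101
Gen 8 (rule 169): 0011000010
Gen 9 (rule 218): 0111100101
Gen 10 (rule 124): 0100110111

Answer: 0100110111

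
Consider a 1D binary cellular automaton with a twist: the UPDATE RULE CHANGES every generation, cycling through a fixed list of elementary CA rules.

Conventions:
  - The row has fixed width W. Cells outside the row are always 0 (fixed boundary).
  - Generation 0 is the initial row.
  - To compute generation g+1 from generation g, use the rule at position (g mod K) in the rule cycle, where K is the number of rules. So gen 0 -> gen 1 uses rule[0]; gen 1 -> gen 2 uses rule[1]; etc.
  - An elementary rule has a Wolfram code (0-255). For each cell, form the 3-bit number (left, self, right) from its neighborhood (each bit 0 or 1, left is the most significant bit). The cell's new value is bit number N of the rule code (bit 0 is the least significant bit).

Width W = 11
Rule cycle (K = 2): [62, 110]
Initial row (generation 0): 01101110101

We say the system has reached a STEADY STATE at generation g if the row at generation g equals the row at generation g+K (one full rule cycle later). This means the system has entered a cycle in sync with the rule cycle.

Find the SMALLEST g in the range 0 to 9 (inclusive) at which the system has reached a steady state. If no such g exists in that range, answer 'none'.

Gen 0: 01101110101
Gen 1 (rule 62): 11011001111
Gen 2 (rule 110): 11111011001
Gen 3 (rule 62): 10000110111
Gen 4 (rule 110): 10001111101
Gen 5 (rule 62): 11011000011
Gen 6 (rule 110): 11111000111
Gen 7 (rule 62): 10000101100
Gen 8 (rule 110): 10001111100
Gen 9 (rule 62): 11011000010
Gen 10 (rule 110): 11111000110
Gen 11 (rule 62): 10000101101

Answer: none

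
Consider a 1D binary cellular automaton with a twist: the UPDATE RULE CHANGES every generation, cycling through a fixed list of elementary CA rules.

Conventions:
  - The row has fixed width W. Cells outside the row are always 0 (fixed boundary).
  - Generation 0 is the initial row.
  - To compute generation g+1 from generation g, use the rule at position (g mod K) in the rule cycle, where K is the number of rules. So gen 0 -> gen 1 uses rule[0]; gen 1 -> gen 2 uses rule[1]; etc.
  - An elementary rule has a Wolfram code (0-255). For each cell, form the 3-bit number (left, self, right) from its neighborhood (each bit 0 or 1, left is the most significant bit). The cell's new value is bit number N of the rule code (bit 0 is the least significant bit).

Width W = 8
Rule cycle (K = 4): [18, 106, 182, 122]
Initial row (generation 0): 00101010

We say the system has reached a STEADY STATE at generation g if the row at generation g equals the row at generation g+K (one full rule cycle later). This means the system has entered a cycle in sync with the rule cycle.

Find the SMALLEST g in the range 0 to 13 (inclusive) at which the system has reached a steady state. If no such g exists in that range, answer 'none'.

Answer: 5

Derivation:
Gen 0: 00101010
Gen 1 (rule 18): 01000001
Gen 2 (rule 106): 10000010
Gen 3 (rule 182): 11000111
Gen 4 (rule 122): 11101101
Gen 5 (rule 18): 00000000
Gen 6 (rule 106): 00000000
Gen 7 (rule 182): 00000000
Gen 8 (rule 122): 00000000
Gen 9 (rule 18): 00000000
Gen 10 (rule 106): 00000000
Gen 11 (rule 182): 00000000
Gen 12 (rule 122): 00000000
Gen 13 (rule 18): 00000000
Gen 14 (rule 106): 00000000
Gen 15 (rule 182): 00000000
Gen 16 (rule 122): 00000000
Gen 17 (rule 18): 00000000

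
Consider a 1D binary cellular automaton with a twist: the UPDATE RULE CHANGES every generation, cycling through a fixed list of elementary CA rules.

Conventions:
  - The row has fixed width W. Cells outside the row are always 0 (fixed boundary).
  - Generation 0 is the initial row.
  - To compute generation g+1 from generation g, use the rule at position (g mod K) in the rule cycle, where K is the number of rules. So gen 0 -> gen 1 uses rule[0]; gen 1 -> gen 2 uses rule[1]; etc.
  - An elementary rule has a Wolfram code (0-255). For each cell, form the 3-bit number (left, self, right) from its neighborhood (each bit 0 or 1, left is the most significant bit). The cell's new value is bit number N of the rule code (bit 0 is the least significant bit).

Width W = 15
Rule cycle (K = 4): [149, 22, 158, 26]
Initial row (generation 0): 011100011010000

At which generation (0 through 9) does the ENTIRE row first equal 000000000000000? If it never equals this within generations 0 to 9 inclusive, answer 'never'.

Gen 0: 011100011010000
Gen 1 (rule 149): 001011000011111
Gen 2 (rule 22): 011000100100000
Gen 3 (rule 158): 110101111110000
Gen 4 (rule 26): 100001000001000
Gen 5 (rule 149): 111101111101111
Gen 6 (rule 22): 000000000000000
Gen 7 (rule 158): 000000000000000
Gen 8 (rule 26): 000000000000000
Gen 9 (rule 149): 111111111111111

Answer: 6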